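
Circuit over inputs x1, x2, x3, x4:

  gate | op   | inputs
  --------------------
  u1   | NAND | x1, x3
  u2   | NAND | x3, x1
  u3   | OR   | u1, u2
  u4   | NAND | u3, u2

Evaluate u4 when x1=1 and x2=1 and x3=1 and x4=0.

u1 = 1 NAND 1 = 0
u2 = 1 NAND 1 = 0
u3 = 0 OR 0 = 0
u4 = 0 NAND 0 = 1

1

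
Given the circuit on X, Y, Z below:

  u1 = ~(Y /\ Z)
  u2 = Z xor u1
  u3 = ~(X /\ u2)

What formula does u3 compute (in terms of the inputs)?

u1 = ~(Y /\ Z)
u2 = Z xor u1 = Z xor (~(Y /\ Z))
u3 = ~(X /\ u2) = ~(X /\ (Z xor (~(Y /\ Z))))

~(X /\ (Z xor (~(Y /\ Z))))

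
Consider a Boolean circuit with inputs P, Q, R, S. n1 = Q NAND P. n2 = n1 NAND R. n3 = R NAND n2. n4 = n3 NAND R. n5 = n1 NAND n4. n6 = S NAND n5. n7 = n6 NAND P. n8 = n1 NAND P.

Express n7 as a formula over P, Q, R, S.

n1 = Q NAND P
n2 = n1 NAND R = (Q NAND P) NAND R
n3 = R NAND n2 = R NAND ((Q NAND P) NAND R)
n4 = n3 NAND R = (R NAND ((Q NAND P) NAND R)) NAND R
n5 = n1 NAND n4 = (Q NAND P) NAND ((R NAND ((Q NAND P) NAND R)) NAND R)
n6 = S NAND n5 = S NAND ((Q NAND P) NAND ((R NAND ((Q NAND P) NAND R)) NAND R))
n7 = n6 NAND P = (S NAND ((Q NAND P) NAND ((R NAND ((Q NAND P) NAND R)) NAND R))) NAND P

(S NAND ((Q NAND P) NAND ((R NAND ((Q NAND P) NAND R)) NAND R))) NAND P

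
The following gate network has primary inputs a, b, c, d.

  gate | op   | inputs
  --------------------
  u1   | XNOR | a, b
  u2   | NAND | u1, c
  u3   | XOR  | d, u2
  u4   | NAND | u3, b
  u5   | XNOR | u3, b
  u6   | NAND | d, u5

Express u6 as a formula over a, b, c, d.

u1 = a XNOR b
u2 = u1 NAND c = (a XNOR b) NAND c
u3 = d XOR u2 = d XOR ((a XNOR b) NAND c)
u5 = u3 XNOR b = (d XOR ((a XNOR b) NAND c)) XNOR b
u6 = d NAND u5 = d NAND ((d XOR ((a XNOR b) NAND c)) XNOR b)

d NAND ((d XOR ((a XNOR b) NAND c)) XNOR b)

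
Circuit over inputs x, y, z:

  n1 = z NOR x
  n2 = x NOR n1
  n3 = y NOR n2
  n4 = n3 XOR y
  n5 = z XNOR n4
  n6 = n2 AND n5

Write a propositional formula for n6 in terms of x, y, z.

n1 = z NOR x
n2 = x NOR n1 = x NOR (z NOR x)
n3 = y NOR n2 = y NOR (x NOR (z NOR x))
n4 = n3 XOR y = (y NOR (x NOR (z NOR x))) XOR y
n5 = z XNOR n4 = z XNOR ((y NOR (x NOR (z NOR x))) XOR y)
n6 = n2 AND n5 = (x NOR (z NOR x)) AND (z XNOR ((y NOR (x NOR (z NOR x))) XOR y))

(x NOR (z NOR x)) AND (z XNOR ((y NOR (x NOR (z NOR x))) XOR y))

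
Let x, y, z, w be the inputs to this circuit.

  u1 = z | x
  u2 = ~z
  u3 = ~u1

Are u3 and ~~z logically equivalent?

u1 = z | x
u3 = ~u1 = ~(z | x)
At x=0, y=0, z=0, w=0: circuit gives 1, formula gives 0.

No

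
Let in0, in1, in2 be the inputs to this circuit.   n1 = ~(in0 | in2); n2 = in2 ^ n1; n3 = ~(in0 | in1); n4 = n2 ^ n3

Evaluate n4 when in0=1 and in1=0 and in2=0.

n1 = ~(1 | 0) = 0
n2 = 0 ^ 0 = 0
n3 = ~(1 | 0) = 0
n4 = 0 ^ 0 = 0

0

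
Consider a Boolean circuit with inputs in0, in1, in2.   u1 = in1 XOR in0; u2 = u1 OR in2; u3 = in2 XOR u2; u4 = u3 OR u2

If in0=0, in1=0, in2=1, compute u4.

1

u1 = 0 XOR 0 = 0
u2 = 0 OR 1 = 1
u3 = 1 XOR 1 = 0
u4 = 0 OR 1 = 1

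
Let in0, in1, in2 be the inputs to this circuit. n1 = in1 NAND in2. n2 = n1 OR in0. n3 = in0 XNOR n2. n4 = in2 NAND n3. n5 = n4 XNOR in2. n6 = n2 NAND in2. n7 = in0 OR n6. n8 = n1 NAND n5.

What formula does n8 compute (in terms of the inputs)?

(in1 NAND in2) NAND ((in2 NAND (in0 XNOR ((in1 NAND in2) OR in0))) XNOR in2)

n1 = in1 NAND in2
n2 = n1 OR in0 = (in1 NAND in2) OR in0
n3 = in0 XNOR n2 = in0 XNOR ((in1 NAND in2) OR in0)
n4 = in2 NAND n3 = in2 NAND (in0 XNOR ((in1 NAND in2) OR in0))
n5 = n4 XNOR in2 = (in2 NAND (in0 XNOR ((in1 NAND in2) OR in0))) XNOR in2
n8 = n1 NAND n5 = (in1 NAND in2) NAND ((in2 NAND (in0 XNOR ((in1 NAND in2) OR in0))) XNOR in2)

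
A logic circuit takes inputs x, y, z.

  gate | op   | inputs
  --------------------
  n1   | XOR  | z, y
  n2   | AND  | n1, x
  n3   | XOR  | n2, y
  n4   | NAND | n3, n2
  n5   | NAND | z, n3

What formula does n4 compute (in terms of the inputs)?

(((z XOR y) AND x) XOR y) NAND ((z XOR y) AND x)

n1 = z XOR y
n2 = n1 AND x = (z XOR y) AND x
n3 = n2 XOR y = ((z XOR y) AND x) XOR y
n4 = n3 NAND n2 = (((z XOR y) AND x) XOR y) NAND ((z XOR y) AND x)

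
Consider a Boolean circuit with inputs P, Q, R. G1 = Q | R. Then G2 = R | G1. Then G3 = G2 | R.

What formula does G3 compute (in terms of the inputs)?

G1 = Q | R
G2 = R | G1 = R | (Q | R)
G3 = G2 | R = (R | (Q | R)) | R

(R | (Q | R)) | R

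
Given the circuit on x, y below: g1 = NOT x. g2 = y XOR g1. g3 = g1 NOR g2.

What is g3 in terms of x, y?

g1 = NOT x
g2 = y XOR g1 = y XOR NOT x
g3 = g1 NOR g2 = NOT x NOR (y XOR NOT x)

NOT x NOR (y XOR NOT x)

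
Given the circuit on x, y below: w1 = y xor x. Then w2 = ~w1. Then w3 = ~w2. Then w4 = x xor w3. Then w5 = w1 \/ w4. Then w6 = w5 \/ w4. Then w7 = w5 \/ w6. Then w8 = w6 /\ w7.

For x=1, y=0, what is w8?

w1 = 0 xor 1 = 1
w2 = ~1 = 0
w3 = ~0 = 1
w4 = 1 xor 1 = 0
w5 = 1 \/ 0 = 1
w6 = 1 \/ 0 = 1
w7 = 1 \/ 1 = 1
w8 = 1 /\ 1 = 1

1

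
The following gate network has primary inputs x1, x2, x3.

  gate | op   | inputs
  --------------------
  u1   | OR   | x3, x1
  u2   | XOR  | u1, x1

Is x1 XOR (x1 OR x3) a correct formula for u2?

Yes

u1 = x3 OR x1
u2 = u1 XOR x1 = (x3 OR x1) XOR x1
At x1=0, x2=0, x3=0: circuit gives 0, formula gives 0.
At x1=0, x2=0, x3=1: circuit gives 1, formula gives 1.
Agrees on all 8 inputs.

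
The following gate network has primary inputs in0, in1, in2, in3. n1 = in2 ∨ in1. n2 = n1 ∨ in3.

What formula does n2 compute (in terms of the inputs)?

(in2 ∨ in1) ∨ in3

n1 = in2 ∨ in1
n2 = n1 ∨ in3 = (in2 ∨ in1) ∨ in3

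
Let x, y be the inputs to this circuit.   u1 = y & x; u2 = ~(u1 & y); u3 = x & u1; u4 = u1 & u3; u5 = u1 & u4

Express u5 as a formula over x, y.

(y & x) & ((y & x) & (x & (y & x)))

u1 = y & x
u3 = x & u1 = x & (y & x)
u4 = u1 & u3 = (y & x) & (x & (y & x))
u5 = u1 & u4 = (y & x) & ((y & x) & (x & (y & x)))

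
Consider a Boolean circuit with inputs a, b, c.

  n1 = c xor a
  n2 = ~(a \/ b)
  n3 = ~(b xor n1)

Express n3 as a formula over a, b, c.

~(b xor (c xor a))

n1 = c xor a
n3 = ~(b xor n1) = ~(b xor (c xor a))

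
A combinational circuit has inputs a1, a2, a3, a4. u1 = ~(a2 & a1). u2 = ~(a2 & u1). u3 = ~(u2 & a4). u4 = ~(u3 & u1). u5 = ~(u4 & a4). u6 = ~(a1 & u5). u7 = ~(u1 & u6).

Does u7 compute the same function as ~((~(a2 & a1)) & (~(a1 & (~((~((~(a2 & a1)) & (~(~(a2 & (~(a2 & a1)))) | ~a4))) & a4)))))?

Yes

u1 = ~(a2 & a1)
u2 = ~(a2 & u1) = ~(a2 & (~(a2 & a1)))
u3 = ~(u2 & a4) = ~((~(a2 & (~(a2 & a1)))) & a4)
u4 = ~(u3 & u1) = ~((~((~(a2 & (~(a2 & a1)))) & a4)) & (~(a2 & a1)))
u5 = ~(u4 & a4) = ~((~((~((~(a2 & (~(a2 & a1)))) & a4)) & (~(a2 & a1)))) & a4)
u6 = ~(a1 & u5) = ~(a1 & (~((~((~((~(a2 & (~(a2 & a1)))) & a4)) & (~(a2 & a1)))) & a4)))
u7 = ~(u1 & u6) = ~((~(a2 & a1)) & (~(a1 & (~((~((~((~(a2 & (~(a2 & a1)))) & a4)) & (~(a2 & a1)))) & a4)))))
At a1=0, a2=0, a3=0, a4=0: circuit gives 0, formula gives 0.
At a1=1, a2=0, a3=0, a4=0: circuit gives 1, formula gives 1.
Agrees on all 16 inputs.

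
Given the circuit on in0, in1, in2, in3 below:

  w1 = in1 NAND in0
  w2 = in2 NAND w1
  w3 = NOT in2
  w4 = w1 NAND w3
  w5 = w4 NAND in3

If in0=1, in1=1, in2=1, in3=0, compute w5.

1

w1 = 1 NAND 1 = 0
w3 = NOT 1 = 0
w4 = 0 NAND 0 = 1
w5 = 1 NAND 0 = 1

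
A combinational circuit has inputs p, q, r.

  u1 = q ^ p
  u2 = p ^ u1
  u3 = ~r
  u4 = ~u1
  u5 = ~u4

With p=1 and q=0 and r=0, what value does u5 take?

1

u1 = 0 ^ 1 = 1
u4 = ~1 = 0
u5 = ~0 = 1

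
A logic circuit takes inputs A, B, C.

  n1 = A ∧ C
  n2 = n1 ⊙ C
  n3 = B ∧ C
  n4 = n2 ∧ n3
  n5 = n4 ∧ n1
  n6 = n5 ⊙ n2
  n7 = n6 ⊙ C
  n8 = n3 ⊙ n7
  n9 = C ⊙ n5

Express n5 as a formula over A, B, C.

n1 = A ∧ C
n2 = n1 ⊙ C = (A ∧ C) ⊙ C
n3 = B ∧ C
n4 = n2 ∧ n3 = ((A ∧ C) ⊙ C) ∧ (B ∧ C)
n5 = n4 ∧ n1 = (((A ∧ C) ⊙ C) ∧ (B ∧ C)) ∧ (A ∧ C)

(((A ∧ C) ⊙ C) ∧ (B ∧ C)) ∧ (A ∧ C)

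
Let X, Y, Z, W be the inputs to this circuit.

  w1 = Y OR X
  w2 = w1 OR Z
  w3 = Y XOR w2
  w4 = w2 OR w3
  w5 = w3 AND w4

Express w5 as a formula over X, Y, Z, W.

w1 = Y OR X
w2 = w1 OR Z = (Y OR X) OR Z
w3 = Y XOR w2 = Y XOR ((Y OR X) OR Z)
w4 = w2 OR w3 = ((Y OR X) OR Z) OR (Y XOR ((Y OR X) OR Z))
w5 = w3 AND w4 = (Y XOR ((Y OR X) OR Z)) AND (((Y OR X) OR Z) OR (Y XOR ((Y OR X) OR Z)))

(Y XOR ((Y OR X) OR Z)) AND (((Y OR X) OR Z) OR (Y XOR ((Y OR X) OR Z)))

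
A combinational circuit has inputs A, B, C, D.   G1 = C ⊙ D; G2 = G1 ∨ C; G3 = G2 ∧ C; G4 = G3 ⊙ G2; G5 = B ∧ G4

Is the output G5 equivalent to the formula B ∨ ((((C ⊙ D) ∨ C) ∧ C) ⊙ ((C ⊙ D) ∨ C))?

No

G1 = C ⊙ D
G2 = G1 ∨ C = (C ⊙ D) ∨ C
G3 = G2 ∧ C = ((C ⊙ D) ∨ C) ∧ C
G4 = G3 ⊙ G2 = (((C ⊙ D) ∨ C) ∧ C) ⊙ ((C ⊙ D) ∨ C)
G5 = B ∧ G4 = B ∧ ((((C ⊙ D) ∨ C) ∧ C) ⊙ ((C ⊙ D) ∨ C))
At A=0, B=0, C=0, D=1: circuit gives 0, formula gives 1.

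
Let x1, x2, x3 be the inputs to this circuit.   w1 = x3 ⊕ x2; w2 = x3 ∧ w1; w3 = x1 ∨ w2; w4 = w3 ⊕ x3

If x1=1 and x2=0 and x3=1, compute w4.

w1 = 1 ⊕ 0 = 1
w2 = 1 ∧ 1 = 1
w3 = 1 ∨ 1 = 1
w4 = 1 ⊕ 1 = 0

0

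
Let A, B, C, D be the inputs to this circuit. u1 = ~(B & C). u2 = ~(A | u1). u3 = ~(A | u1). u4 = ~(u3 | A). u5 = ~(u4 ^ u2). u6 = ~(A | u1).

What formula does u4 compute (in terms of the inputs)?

~((~(A | (~(B & C)))) | A)

u1 = ~(B & C)
u3 = ~(A | u1) = ~(A | (~(B & C)))
u4 = ~(u3 | A) = ~((~(A | (~(B & C)))) | A)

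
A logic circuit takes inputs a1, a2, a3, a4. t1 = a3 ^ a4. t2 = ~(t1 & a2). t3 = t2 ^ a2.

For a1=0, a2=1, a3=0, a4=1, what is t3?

1

t1 = 0 ^ 1 = 1
t2 = ~(1 & 1) = 0
t3 = 0 ^ 1 = 1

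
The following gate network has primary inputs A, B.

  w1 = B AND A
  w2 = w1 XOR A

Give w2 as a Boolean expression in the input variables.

(B AND A) XOR A

w1 = B AND A
w2 = w1 XOR A = (B AND A) XOR A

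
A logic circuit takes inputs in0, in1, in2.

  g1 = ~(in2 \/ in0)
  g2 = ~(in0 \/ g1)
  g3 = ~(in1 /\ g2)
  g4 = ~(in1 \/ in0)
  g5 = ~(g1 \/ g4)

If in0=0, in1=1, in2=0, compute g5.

0

g1 = ~(0 \/ 0) = 1
g4 = ~(1 \/ 0) = 0
g5 = ~(1 \/ 0) = 0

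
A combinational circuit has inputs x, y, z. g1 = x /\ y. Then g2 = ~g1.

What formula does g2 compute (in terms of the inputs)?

~(x /\ y)

g1 = x /\ y
g2 = ~g1 = ~(x /\ y)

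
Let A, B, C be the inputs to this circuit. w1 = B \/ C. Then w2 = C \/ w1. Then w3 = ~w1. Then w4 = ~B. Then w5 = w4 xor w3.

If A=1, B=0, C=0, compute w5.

0

w1 = 0 \/ 0 = 0
w3 = ~0 = 1
w4 = ~0 = 1
w5 = 1 xor 1 = 0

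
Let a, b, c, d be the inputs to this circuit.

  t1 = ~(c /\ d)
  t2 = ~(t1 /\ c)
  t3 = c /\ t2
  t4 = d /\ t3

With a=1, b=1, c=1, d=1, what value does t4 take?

1

t1 = ~(1 /\ 1) = 0
t2 = ~(0 /\ 1) = 1
t3 = 1 /\ 1 = 1
t4 = 1 /\ 1 = 1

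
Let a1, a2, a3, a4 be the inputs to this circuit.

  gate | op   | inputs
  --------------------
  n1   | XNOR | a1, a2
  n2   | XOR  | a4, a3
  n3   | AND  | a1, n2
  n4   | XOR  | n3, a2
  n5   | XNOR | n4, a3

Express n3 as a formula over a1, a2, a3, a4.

n2 = a4 XOR a3
n3 = a1 AND n2 = a1 AND (a4 XOR a3)

a1 AND (a4 XOR a3)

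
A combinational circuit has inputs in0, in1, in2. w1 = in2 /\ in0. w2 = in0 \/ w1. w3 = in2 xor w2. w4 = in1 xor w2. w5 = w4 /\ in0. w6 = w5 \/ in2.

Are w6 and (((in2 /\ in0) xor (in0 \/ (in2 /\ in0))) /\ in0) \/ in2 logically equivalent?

w1 = in2 /\ in0
w2 = in0 \/ w1 = in0 \/ (in2 /\ in0)
w4 = in1 xor w2 = in1 xor (in0 \/ (in2 /\ in0))
w5 = w4 /\ in0 = (in1 xor (in0 \/ (in2 /\ in0))) /\ in0
w6 = w5 \/ in2 = ((in1 xor (in0 \/ (in2 /\ in0))) /\ in0) \/ in2
At in0=1, in1=1, in2=0: circuit gives 0, formula gives 1.

No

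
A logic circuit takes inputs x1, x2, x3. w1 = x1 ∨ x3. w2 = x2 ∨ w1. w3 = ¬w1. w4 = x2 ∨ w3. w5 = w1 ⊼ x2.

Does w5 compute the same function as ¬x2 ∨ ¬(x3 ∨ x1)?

w1 = x1 ∨ x3
w5 = w1 ⊼ x2 = (x1 ∨ x3) ⊼ x2
At x1=0, x2=1, x3=1: circuit gives 0, formula gives 0.
At x1=0, x2=0, x3=0: circuit gives 1, formula gives 1.
Agrees on all 8 inputs.

Yes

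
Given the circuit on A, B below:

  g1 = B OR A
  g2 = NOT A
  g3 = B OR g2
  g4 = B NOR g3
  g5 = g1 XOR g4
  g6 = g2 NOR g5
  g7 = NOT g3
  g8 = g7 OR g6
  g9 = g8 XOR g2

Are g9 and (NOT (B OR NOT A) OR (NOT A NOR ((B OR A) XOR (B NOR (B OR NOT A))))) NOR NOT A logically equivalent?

g1 = B OR A
g2 = NOT A
g3 = B OR g2 = B OR NOT A
g4 = B NOR g3 = B NOR (B OR NOT A)
g5 = g1 XOR g4 = (B OR A) XOR (B NOR (B OR NOT A))
g6 = g2 NOR g5 = NOT A NOR ((B OR A) XOR (B NOR (B OR NOT A)))
g7 = NOT g3 = NOT (B OR NOT A)
g8 = g7 OR g6 = NOT (B OR NOT A) OR (NOT A NOR ((B OR A) XOR (B NOR (B OR NOT A))))
g9 = g8 XOR g2 = (NOT (B OR NOT A) OR (NOT A NOR ((B OR A) XOR (B NOR (B OR NOT A))))) XOR NOT A
At A=0, B=0: circuit gives 1, formula gives 0.

No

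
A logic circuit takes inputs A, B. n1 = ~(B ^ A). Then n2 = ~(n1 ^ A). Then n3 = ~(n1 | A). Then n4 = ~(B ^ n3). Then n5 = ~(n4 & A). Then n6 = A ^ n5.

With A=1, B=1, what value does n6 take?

n1 = ~(1 ^ 1) = 1
n3 = ~(1 | 1) = 0
n4 = ~(1 ^ 0) = 0
n5 = ~(0 & 1) = 1
n6 = 1 ^ 1 = 0

0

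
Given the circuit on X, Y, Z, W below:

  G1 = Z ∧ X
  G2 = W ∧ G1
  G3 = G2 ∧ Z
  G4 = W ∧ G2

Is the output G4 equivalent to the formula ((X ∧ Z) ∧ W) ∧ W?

Yes

G1 = Z ∧ X
G2 = W ∧ G1 = W ∧ (Z ∧ X)
G4 = W ∧ G2 = W ∧ (W ∧ (Z ∧ X))
At X=0, Y=0, Z=0, W=0: circuit gives 0, formula gives 0.
At X=1, Y=0, Z=1, W=1: circuit gives 1, formula gives 1.
Agrees on all 16 inputs.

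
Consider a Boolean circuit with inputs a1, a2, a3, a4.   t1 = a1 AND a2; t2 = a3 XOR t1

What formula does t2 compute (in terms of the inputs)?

a3 XOR (a1 AND a2)

t1 = a1 AND a2
t2 = a3 XOR t1 = a3 XOR (a1 AND a2)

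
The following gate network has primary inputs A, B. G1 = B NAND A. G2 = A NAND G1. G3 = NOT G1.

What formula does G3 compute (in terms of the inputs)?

G1 = B NAND A
G3 = NOT G1 = NOT (B NAND A)

NOT (B NAND A)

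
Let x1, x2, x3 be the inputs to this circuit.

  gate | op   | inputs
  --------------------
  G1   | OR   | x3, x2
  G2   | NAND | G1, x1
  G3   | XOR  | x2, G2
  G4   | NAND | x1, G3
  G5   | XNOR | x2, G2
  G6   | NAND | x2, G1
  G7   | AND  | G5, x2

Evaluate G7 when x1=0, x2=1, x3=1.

1

G1 = 1 OR 1 = 1
G2 = 1 NAND 0 = 1
G5 = 1 XNOR 1 = 1
G7 = 1 AND 1 = 1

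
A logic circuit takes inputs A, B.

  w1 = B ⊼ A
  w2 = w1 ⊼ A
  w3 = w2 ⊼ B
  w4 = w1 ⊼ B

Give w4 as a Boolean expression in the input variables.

w1 = B ⊼ A
w4 = w1 ⊼ B = (B ⊼ A) ⊼ B

(B ⊼ A) ⊼ B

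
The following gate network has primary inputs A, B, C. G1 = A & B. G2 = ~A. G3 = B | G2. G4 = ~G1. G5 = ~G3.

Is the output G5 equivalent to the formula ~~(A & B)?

No

G2 = ~A
G3 = B | G2 = B | ~A
G5 = ~G3 = ~(B | ~A)
At A=1, B=0, C=0: circuit gives 1, formula gives 0.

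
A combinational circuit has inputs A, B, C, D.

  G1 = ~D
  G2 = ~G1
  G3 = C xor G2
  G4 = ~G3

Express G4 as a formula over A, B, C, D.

~(C xor ~~D)

G1 = ~D
G2 = ~G1 = ~~D
G3 = C xor G2 = C xor ~~D
G4 = ~G3 = ~(C xor ~~D)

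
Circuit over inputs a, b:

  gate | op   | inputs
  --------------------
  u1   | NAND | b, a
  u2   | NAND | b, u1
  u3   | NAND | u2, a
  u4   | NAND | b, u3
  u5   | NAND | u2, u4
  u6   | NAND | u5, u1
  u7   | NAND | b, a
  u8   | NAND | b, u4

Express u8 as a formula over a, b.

b NAND (b NAND ((b NAND (b NAND a)) NAND a))

u1 = b NAND a
u2 = b NAND u1 = b NAND (b NAND a)
u3 = u2 NAND a = (b NAND (b NAND a)) NAND a
u4 = b NAND u3 = b NAND ((b NAND (b NAND a)) NAND a)
u8 = b NAND u4 = b NAND (b NAND ((b NAND (b NAND a)) NAND a))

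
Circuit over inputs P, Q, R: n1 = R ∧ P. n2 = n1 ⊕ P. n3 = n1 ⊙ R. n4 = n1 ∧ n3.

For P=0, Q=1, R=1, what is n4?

0

n1 = 1 ∧ 0 = 0
n3 = 0 ⊙ 1 = 0
n4 = 0 ∧ 0 = 0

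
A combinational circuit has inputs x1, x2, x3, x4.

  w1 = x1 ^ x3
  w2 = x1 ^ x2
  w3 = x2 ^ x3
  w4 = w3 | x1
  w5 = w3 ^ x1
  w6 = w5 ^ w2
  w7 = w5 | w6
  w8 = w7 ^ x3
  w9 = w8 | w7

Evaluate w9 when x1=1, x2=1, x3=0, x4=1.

w2 = 1 ^ 1 = 0
w3 = 1 ^ 0 = 1
w5 = 1 ^ 1 = 0
w6 = 0 ^ 0 = 0
w7 = 0 | 0 = 0
w8 = 0 ^ 0 = 0
w9 = 0 | 0 = 0

0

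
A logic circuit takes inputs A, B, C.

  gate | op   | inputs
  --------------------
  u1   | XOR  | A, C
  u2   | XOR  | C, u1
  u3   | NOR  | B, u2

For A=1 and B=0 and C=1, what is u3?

0

u1 = 1 XOR 1 = 0
u2 = 1 XOR 0 = 1
u3 = 0 NOR 1 = 0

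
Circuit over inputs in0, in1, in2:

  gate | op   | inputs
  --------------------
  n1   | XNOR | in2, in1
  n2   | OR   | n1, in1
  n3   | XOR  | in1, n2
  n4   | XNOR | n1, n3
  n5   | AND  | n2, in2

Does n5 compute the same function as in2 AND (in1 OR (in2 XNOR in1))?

n1 = in2 XNOR in1
n2 = n1 OR in1 = (in2 XNOR in1) OR in1
n5 = n2 AND in2 = ((in2 XNOR in1) OR in1) AND in2
At in0=0, in1=0, in2=0: circuit gives 0, formula gives 0.
At in0=0, in1=1, in2=1: circuit gives 1, formula gives 1.
Agrees on all 8 inputs.

Yes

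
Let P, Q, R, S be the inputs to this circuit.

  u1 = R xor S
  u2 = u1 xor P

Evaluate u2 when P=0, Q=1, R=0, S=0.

0

u1 = 0 xor 0 = 0
u2 = 0 xor 0 = 0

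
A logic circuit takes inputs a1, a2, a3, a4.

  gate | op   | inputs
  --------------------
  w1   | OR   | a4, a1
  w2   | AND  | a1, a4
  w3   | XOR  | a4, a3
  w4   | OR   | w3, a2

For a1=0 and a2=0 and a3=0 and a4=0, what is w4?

w3 = 0 XOR 0 = 0
w4 = 0 OR 0 = 0

0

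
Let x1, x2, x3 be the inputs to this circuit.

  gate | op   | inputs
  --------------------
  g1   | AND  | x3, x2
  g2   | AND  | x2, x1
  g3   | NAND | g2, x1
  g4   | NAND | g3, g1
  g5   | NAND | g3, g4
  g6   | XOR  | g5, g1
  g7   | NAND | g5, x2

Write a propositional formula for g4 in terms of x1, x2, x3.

g1 = x3 AND x2
g2 = x2 AND x1
g3 = g2 NAND x1 = (x2 AND x1) NAND x1
g4 = g3 NAND g1 = ((x2 AND x1) NAND x1) NAND (x3 AND x2)

((x2 AND x1) NAND x1) NAND (x3 AND x2)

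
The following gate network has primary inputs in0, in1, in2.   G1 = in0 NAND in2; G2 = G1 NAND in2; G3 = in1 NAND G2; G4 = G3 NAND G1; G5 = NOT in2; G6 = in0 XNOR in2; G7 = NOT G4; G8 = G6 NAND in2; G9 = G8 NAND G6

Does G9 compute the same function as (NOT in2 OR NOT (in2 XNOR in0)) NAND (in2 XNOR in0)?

Yes

G6 = in0 XNOR in2
G8 = G6 NAND in2 = (in0 XNOR in2) NAND in2
G9 = G8 NAND G6 = ((in0 XNOR in2) NAND in2) NAND (in0 XNOR in2)
At in0=0, in1=0, in2=0: circuit gives 0, formula gives 0.
At in0=0, in1=0, in2=1: circuit gives 1, formula gives 1.
Agrees on all 8 inputs.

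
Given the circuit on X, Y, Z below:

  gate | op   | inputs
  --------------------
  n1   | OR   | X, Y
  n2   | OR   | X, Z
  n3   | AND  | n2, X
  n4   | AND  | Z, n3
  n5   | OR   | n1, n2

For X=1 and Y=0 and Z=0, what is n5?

1

n1 = 1 OR 0 = 1
n2 = 1 OR 0 = 1
n5 = 1 OR 1 = 1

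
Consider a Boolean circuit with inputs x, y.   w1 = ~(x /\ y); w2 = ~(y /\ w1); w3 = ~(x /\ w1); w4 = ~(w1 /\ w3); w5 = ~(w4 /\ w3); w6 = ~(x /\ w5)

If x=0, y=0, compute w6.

1

w1 = ~(0 /\ 0) = 1
w3 = ~(0 /\ 1) = 1
w4 = ~(1 /\ 1) = 0
w5 = ~(0 /\ 1) = 1
w6 = ~(0 /\ 1) = 1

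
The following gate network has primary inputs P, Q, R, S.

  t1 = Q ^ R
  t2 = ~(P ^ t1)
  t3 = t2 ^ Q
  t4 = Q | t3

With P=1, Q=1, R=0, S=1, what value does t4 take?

1

t1 = 1 ^ 0 = 1
t2 = ~(1 ^ 1) = 1
t3 = 1 ^ 1 = 0
t4 = 1 | 0 = 1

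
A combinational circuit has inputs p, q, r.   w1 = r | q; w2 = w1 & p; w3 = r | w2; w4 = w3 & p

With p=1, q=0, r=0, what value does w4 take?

0

w1 = 0 | 0 = 0
w2 = 0 & 1 = 0
w3 = 0 | 0 = 0
w4 = 0 & 1 = 0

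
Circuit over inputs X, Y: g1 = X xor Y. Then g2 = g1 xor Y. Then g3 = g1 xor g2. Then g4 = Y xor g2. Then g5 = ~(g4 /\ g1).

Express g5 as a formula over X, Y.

~((Y xor ((X xor Y) xor Y)) /\ (X xor Y))

g1 = X xor Y
g2 = g1 xor Y = (X xor Y) xor Y
g4 = Y xor g2 = Y xor ((X xor Y) xor Y)
g5 = ~(g4 /\ g1) = ~((Y xor ((X xor Y) xor Y)) /\ (X xor Y))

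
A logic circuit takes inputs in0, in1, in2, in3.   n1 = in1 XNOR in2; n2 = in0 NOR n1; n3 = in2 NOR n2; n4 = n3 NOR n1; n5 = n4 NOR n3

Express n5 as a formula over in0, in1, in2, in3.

((in2 NOR (in0 NOR (in1 XNOR in2))) NOR (in1 XNOR in2)) NOR (in2 NOR (in0 NOR (in1 XNOR in2)))

n1 = in1 XNOR in2
n2 = in0 NOR n1 = in0 NOR (in1 XNOR in2)
n3 = in2 NOR n2 = in2 NOR (in0 NOR (in1 XNOR in2))
n4 = n3 NOR n1 = (in2 NOR (in0 NOR (in1 XNOR in2))) NOR (in1 XNOR in2)
n5 = n4 NOR n3 = ((in2 NOR (in0 NOR (in1 XNOR in2))) NOR (in1 XNOR in2)) NOR (in2 NOR (in0 NOR (in1 XNOR in2)))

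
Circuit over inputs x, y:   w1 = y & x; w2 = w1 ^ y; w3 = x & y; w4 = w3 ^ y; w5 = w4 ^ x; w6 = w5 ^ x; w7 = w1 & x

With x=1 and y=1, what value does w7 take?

1

w1 = 1 & 1 = 1
w7 = 1 & 1 = 1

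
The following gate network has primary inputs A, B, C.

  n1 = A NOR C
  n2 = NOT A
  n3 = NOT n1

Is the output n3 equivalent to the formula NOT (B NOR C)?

No

n1 = A NOR C
n3 = NOT n1 = NOT (A NOR C)
At A=0, B=1, C=0: circuit gives 0, formula gives 1.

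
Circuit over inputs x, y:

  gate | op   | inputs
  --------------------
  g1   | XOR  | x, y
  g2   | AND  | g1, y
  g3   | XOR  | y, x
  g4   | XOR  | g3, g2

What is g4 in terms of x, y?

(y XOR x) XOR ((x XOR y) AND y)

g1 = x XOR y
g2 = g1 AND y = (x XOR y) AND y
g3 = y XOR x
g4 = g3 XOR g2 = (y XOR x) XOR ((x XOR y) AND y)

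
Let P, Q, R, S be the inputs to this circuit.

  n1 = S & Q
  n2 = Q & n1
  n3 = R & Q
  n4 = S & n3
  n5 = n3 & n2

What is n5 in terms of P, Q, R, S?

(R & Q) & (Q & (S & Q))

n1 = S & Q
n2 = Q & n1 = Q & (S & Q)
n3 = R & Q
n5 = n3 & n2 = (R & Q) & (Q & (S & Q))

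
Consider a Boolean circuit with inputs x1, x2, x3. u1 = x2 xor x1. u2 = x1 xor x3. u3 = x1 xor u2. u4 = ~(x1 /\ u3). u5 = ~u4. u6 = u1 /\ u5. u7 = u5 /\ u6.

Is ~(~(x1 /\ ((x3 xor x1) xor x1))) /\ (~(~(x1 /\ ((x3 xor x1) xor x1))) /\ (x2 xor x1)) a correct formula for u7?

u1 = x2 xor x1
u2 = x1 xor x3
u3 = x1 xor u2 = x1 xor (x1 xor x3)
u4 = ~(x1 /\ u3) = ~(x1 /\ (x1 xor (x1 xor x3)))
u5 = ~u4 = ~(~(x1 /\ (x1 xor (x1 xor x3))))
u6 = u1 /\ u5 = (x2 xor x1) /\ ~(~(x1 /\ (x1 xor (x1 xor x3))))
u7 = u5 /\ u6 = ~(~(x1 /\ (x1 xor (x1 xor x3)))) /\ ((x2 xor x1) /\ ~(~(x1 /\ (x1 xor (x1 xor x3)))))
At x1=0, x2=0, x3=0: circuit gives 0, formula gives 0.
At x1=1, x2=0, x3=1: circuit gives 1, formula gives 1.
Agrees on all 8 inputs.

Yes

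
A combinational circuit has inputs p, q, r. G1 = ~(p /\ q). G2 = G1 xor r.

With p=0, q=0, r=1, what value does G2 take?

0

G1 = ~(0 /\ 0) = 1
G2 = 1 xor 1 = 0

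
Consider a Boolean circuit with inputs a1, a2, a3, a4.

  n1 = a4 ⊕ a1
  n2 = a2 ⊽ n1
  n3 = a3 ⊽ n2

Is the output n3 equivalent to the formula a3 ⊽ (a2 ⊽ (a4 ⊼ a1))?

No

n1 = a4 ⊕ a1
n2 = a2 ⊽ n1 = a2 ⊽ (a4 ⊕ a1)
n3 = a3 ⊽ n2 = a3 ⊽ (a2 ⊽ (a4 ⊕ a1))
At a1=0, a2=0, a3=0, a4=0: circuit gives 0, formula gives 1.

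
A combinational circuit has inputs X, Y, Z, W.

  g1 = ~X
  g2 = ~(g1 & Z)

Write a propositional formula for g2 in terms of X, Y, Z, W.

g1 = ~X
g2 = ~(g1 & Z) = ~(~X & Z)

~(~X & Z)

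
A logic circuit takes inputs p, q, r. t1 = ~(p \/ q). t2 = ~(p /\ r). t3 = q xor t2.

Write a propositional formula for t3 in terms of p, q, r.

t2 = ~(p /\ r)
t3 = q xor t2 = q xor (~(p /\ r))

q xor (~(p /\ r))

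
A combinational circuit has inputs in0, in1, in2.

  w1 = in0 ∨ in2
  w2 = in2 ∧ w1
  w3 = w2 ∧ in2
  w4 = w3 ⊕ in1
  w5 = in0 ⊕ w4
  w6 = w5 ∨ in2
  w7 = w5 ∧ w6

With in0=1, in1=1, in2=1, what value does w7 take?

1

w1 = 1 ∨ 1 = 1
w2 = 1 ∧ 1 = 1
w3 = 1 ∧ 1 = 1
w4 = 1 ⊕ 1 = 0
w5 = 1 ⊕ 0 = 1
w6 = 1 ∨ 1 = 1
w7 = 1 ∧ 1 = 1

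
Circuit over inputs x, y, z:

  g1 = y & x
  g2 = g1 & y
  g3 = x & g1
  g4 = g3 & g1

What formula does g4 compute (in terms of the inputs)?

(x & (y & x)) & (y & x)

g1 = y & x
g3 = x & g1 = x & (y & x)
g4 = g3 & g1 = (x & (y & x)) & (y & x)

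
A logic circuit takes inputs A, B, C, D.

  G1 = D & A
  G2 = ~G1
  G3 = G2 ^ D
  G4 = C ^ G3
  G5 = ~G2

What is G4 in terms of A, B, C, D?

G1 = D & A
G2 = ~G1 = ~(D & A)
G3 = G2 ^ D = ~(D & A) ^ D
G4 = C ^ G3 = C ^ (~(D & A) ^ D)

C ^ (~(D & A) ^ D)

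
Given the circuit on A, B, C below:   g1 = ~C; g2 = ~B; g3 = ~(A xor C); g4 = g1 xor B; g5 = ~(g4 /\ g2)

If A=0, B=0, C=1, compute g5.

g1 = ~1 = 0
g2 = ~0 = 1
g4 = 0 xor 0 = 0
g5 = ~(0 /\ 1) = 1

1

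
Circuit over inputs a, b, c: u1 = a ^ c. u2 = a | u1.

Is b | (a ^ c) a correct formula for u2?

No

u1 = a ^ c
u2 = a | u1 = a | (a ^ c)
At a=0, b=1, c=0: circuit gives 0, formula gives 1.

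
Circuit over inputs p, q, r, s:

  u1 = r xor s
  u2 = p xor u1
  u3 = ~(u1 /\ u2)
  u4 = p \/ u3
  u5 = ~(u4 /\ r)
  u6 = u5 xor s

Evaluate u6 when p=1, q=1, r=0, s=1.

u1 = 0 xor 1 = 1
u2 = 1 xor 1 = 0
u3 = ~(1 /\ 0) = 1
u4 = 1 \/ 1 = 1
u5 = ~(1 /\ 0) = 1
u6 = 1 xor 1 = 0

0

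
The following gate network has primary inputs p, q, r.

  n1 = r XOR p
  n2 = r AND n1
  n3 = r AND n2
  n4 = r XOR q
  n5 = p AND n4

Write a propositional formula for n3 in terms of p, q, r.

r AND (r AND (r XOR p))

n1 = r XOR p
n2 = r AND n1 = r AND (r XOR p)
n3 = r AND n2 = r AND (r AND (r XOR p))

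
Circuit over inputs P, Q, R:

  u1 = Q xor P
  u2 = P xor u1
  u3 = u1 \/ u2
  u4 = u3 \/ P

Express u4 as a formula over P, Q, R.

u1 = Q xor P
u2 = P xor u1 = P xor (Q xor P)
u3 = u1 \/ u2 = (Q xor P) \/ (P xor (Q xor P))
u4 = u3 \/ P = ((Q xor P) \/ (P xor (Q xor P))) \/ P

((Q xor P) \/ (P xor (Q xor P))) \/ P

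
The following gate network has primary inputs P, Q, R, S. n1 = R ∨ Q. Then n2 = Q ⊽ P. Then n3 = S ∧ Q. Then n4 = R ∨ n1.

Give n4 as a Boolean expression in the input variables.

R ∨ (R ∨ Q)

n1 = R ∨ Q
n4 = R ∨ n1 = R ∨ (R ∨ Q)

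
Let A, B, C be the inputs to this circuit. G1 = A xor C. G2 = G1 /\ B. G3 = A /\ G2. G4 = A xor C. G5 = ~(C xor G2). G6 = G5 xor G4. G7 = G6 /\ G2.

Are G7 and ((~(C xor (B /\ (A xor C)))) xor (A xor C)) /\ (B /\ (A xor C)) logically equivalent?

G1 = A xor C
G2 = G1 /\ B = (A xor C) /\ B
G4 = A xor C
G5 = ~(C xor G2) = ~(C xor ((A xor C) /\ B))
G6 = G5 xor G4 = (~(C xor ((A xor C) /\ B))) xor (A xor C)
G7 = G6 /\ G2 = ((~(C xor ((A xor C) /\ B))) xor (A xor C)) /\ ((A xor C) /\ B)
At A=0, B=0, C=0: circuit gives 0, formula gives 0.
At A=1, B=1, C=0: circuit gives 1, formula gives 1.
Agrees on all 8 inputs.

Yes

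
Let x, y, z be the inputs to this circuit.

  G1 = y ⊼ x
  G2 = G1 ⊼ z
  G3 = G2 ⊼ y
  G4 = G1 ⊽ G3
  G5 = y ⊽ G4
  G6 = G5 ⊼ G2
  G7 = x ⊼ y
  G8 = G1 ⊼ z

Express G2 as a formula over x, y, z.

G1 = y ⊼ x
G2 = G1 ⊼ z = (y ⊼ x) ⊼ z

(y ⊼ x) ⊼ z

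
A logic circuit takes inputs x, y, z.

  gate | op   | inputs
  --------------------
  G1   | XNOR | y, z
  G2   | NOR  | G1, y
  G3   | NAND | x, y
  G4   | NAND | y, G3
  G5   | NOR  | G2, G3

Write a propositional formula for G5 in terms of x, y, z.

G1 = y XNOR z
G2 = G1 NOR y = (y XNOR z) NOR y
G3 = x NAND y
G5 = G2 NOR G3 = ((y XNOR z) NOR y) NOR (x NAND y)

((y XNOR z) NOR y) NOR (x NAND y)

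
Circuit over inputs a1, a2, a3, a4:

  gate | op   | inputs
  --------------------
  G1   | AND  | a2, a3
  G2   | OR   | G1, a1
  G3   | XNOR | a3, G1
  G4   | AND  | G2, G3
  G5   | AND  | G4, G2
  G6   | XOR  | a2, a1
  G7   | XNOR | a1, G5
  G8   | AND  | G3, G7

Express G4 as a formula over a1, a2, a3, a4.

((a2 AND a3) OR a1) AND (a3 XNOR (a2 AND a3))

G1 = a2 AND a3
G2 = G1 OR a1 = (a2 AND a3) OR a1
G3 = a3 XNOR G1 = a3 XNOR (a2 AND a3)
G4 = G2 AND G3 = ((a2 AND a3) OR a1) AND (a3 XNOR (a2 AND a3))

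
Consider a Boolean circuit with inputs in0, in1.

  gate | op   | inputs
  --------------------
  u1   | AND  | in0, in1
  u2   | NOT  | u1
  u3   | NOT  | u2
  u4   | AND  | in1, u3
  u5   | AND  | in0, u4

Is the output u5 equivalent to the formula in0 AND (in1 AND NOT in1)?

No

u1 = in0 AND in1
u2 = NOT u1 = NOT (in0 AND in1)
u3 = NOT u2 = NOT NOT (in0 AND in1)
u4 = in1 AND u3 = in1 AND NOT NOT (in0 AND in1)
u5 = in0 AND u4 = in0 AND (in1 AND NOT NOT (in0 AND in1))
At in0=1, in1=1: circuit gives 1, formula gives 0.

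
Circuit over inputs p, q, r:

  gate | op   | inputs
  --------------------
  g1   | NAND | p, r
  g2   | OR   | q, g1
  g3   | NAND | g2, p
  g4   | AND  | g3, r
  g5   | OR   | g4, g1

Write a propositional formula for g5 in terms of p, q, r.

g1 = p NAND r
g2 = q OR g1 = q OR (p NAND r)
g3 = g2 NAND p = (q OR (p NAND r)) NAND p
g4 = g3 AND r = ((q OR (p NAND r)) NAND p) AND r
g5 = g4 OR g1 = (((q OR (p NAND r)) NAND p) AND r) OR (p NAND r)

(((q OR (p NAND r)) NAND p) AND r) OR (p NAND r)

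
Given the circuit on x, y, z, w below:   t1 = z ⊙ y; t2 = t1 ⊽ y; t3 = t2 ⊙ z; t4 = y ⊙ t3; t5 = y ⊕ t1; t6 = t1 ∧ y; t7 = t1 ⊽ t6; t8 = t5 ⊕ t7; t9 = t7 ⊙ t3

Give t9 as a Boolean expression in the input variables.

((z ⊙ y) ⊽ ((z ⊙ y) ∧ y)) ⊙ (((z ⊙ y) ⊽ y) ⊙ z)

t1 = z ⊙ y
t2 = t1 ⊽ y = (z ⊙ y) ⊽ y
t3 = t2 ⊙ z = ((z ⊙ y) ⊽ y) ⊙ z
t6 = t1 ∧ y = (z ⊙ y) ∧ y
t7 = t1 ⊽ t6 = (z ⊙ y) ⊽ ((z ⊙ y) ∧ y)
t9 = t7 ⊙ t3 = ((z ⊙ y) ⊽ ((z ⊙ y) ∧ y)) ⊙ (((z ⊙ y) ⊽ y) ⊙ z)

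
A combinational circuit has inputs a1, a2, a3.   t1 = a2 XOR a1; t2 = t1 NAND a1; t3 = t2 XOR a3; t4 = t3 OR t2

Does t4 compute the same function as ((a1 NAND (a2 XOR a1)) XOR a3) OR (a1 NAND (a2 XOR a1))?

t1 = a2 XOR a1
t2 = t1 NAND a1 = (a2 XOR a1) NAND a1
t3 = t2 XOR a3 = ((a2 XOR a1) NAND a1) XOR a3
t4 = t3 OR t2 = (((a2 XOR a1) NAND a1) XOR a3) OR ((a2 XOR a1) NAND a1)
At a1=1, a2=0, a3=0: circuit gives 0, formula gives 0.
At a1=0, a2=0, a3=0: circuit gives 1, formula gives 1.
Agrees on all 8 inputs.

Yes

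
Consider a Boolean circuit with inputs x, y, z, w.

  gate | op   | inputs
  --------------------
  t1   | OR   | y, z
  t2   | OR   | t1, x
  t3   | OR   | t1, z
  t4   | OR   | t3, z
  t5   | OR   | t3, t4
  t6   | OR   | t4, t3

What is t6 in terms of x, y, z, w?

t1 = y OR z
t3 = t1 OR z = (y OR z) OR z
t4 = t3 OR z = ((y OR z) OR z) OR z
t6 = t4 OR t3 = (((y OR z) OR z) OR z) OR ((y OR z) OR z)

(((y OR z) OR z) OR z) OR ((y OR z) OR z)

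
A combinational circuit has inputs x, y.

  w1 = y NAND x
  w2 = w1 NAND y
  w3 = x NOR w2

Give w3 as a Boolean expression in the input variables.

w1 = y NAND x
w2 = w1 NAND y = (y NAND x) NAND y
w3 = x NOR w2 = x NOR ((y NAND x) NAND y)

x NOR ((y NAND x) NAND y)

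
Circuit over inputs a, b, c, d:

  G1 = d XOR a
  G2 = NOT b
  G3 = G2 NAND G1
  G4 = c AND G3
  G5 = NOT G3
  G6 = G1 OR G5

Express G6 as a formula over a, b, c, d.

(d XOR a) OR NOT (NOT b NAND (d XOR a))

G1 = d XOR a
G2 = NOT b
G3 = G2 NAND G1 = NOT b NAND (d XOR a)
G5 = NOT G3 = NOT (NOT b NAND (d XOR a))
G6 = G1 OR G5 = (d XOR a) OR NOT (NOT b NAND (d XOR a))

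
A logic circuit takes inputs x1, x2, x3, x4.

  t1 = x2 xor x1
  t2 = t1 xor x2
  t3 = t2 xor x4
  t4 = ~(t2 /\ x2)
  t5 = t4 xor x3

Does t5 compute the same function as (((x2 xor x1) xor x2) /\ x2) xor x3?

t1 = x2 xor x1
t2 = t1 xor x2 = (x2 xor x1) xor x2
t4 = ~(t2 /\ x2) = ~(((x2 xor x1) xor x2) /\ x2)
t5 = t4 xor x3 = (~(((x2 xor x1) xor x2) /\ x2)) xor x3
At x1=0, x2=0, x3=0, x4=0: circuit gives 1, formula gives 0.

No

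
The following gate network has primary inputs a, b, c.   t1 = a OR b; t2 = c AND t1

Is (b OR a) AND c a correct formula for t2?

t1 = a OR b
t2 = c AND t1 = c AND (a OR b)
At a=0, b=0, c=0: circuit gives 0, formula gives 0.
At a=0, b=1, c=1: circuit gives 1, formula gives 1.
Agrees on all 8 inputs.

Yes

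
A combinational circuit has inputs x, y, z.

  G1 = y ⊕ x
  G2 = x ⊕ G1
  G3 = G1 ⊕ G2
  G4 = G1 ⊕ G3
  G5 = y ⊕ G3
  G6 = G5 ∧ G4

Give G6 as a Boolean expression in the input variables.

(y ⊕ ((y ⊕ x) ⊕ (x ⊕ (y ⊕ x)))) ∧ ((y ⊕ x) ⊕ ((y ⊕ x) ⊕ (x ⊕ (y ⊕ x))))

G1 = y ⊕ x
G2 = x ⊕ G1 = x ⊕ (y ⊕ x)
G3 = G1 ⊕ G2 = (y ⊕ x) ⊕ (x ⊕ (y ⊕ x))
G4 = G1 ⊕ G3 = (y ⊕ x) ⊕ ((y ⊕ x) ⊕ (x ⊕ (y ⊕ x)))
G5 = y ⊕ G3 = y ⊕ ((y ⊕ x) ⊕ (x ⊕ (y ⊕ x)))
G6 = G5 ∧ G4 = (y ⊕ ((y ⊕ x) ⊕ (x ⊕ (y ⊕ x)))) ∧ ((y ⊕ x) ⊕ ((y ⊕ x) ⊕ (x ⊕ (y ⊕ x))))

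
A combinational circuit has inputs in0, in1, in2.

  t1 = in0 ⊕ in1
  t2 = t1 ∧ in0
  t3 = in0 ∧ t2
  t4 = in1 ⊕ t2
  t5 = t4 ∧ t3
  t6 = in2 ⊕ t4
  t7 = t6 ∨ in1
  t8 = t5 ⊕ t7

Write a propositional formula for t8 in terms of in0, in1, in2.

((in1 ⊕ ((in0 ⊕ in1) ∧ in0)) ∧ (in0 ∧ ((in0 ⊕ in1) ∧ in0))) ⊕ ((in2 ⊕ (in1 ⊕ ((in0 ⊕ in1) ∧ in0))) ∨ in1)

t1 = in0 ⊕ in1
t2 = t1 ∧ in0 = (in0 ⊕ in1) ∧ in0
t3 = in0 ∧ t2 = in0 ∧ ((in0 ⊕ in1) ∧ in0)
t4 = in1 ⊕ t2 = in1 ⊕ ((in0 ⊕ in1) ∧ in0)
t5 = t4 ∧ t3 = (in1 ⊕ ((in0 ⊕ in1) ∧ in0)) ∧ (in0 ∧ ((in0 ⊕ in1) ∧ in0))
t6 = in2 ⊕ t4 = in2 ⊕ (in1 ⊕ ((in0 ⊕ in1) ∧ in0))
t7 = t6 ∨ in1 = (in2 ⊕ (in1 ⊕ ((in0 ⊕ in1) ∧ in0))) ∨ in1
t8 = t5 ⊕ t7 = ((in1 ⊕ ((in0 ⊕ in1) ∧ in0)) ∧ (in0 ∧ ((in0 ⊕ in1) ∧ in0))) ⊕ ((in2 ⊕ (in1 ⊕ ((in0 ⊕ in1) ∧ in0))) ∨ in1)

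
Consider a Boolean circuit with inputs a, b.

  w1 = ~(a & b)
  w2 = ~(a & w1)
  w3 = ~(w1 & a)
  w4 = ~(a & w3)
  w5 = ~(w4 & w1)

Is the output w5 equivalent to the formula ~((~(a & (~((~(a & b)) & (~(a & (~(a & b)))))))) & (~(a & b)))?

w1 = ~(a & b)
w3 = ~(w1 & a) = ~((~(a & b)) & a)
w4 = ~(a & w3) = ~(a & (~((~(a & b)) & a)))
w5 = ~(w4 & w1) = ~((~(a & (~((~(a & b)) & a)))) & (~(a & b)))
At a=1, b=0: circuit gives 0, formula gives 1.

No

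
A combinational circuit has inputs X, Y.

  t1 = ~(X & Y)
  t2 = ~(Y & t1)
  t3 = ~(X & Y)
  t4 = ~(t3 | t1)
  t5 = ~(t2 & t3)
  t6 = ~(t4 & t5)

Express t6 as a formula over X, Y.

~((~((~(X & Y)) | (~(X & Y)))) & (~((~(Y & (~(X & Y)))) & (~(X & Y)))))

t1 = ~(X & Y)
t2 = ~(Y & t1) = ~(Y & (~(X & Y)))
t3 = ~(X & Y)
t4 = ~(t3 | t1) = ~((~(X & Y)) | (~(X & Y)))
t5 = ~(t2 & t3) = ~((~(Y & (~(X & Y)))) & (~(X & Y)))
t6 = ~(t4 & t5) = ~((~((~(X & Y)) | (~(X & Y)))) & (~((~(Y & (~(X & Y)))) & (~(X & Y)))))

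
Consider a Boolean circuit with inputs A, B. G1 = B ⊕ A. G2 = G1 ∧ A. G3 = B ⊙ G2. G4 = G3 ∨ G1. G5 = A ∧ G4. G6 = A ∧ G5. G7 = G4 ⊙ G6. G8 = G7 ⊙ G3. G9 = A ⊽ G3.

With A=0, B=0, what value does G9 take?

G1 = 0 ⊕ 0 = 0
G2 = 0 ∧ 0 = 0
G3 = 0 ⊙ 0 = 1
G9 = 0 ⊽ 1 = 0

0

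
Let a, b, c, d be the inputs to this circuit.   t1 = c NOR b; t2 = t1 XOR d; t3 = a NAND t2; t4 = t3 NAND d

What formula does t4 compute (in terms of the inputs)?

t1 = c NOR b
t2 = t1 XOR d = (c NOR b) XOR d
t3 = a NAND t2 = a NAND ((c NOR b) XOR d)
t4 = t3 NAND d = (a NAND ((c NOR b) XOR d)) NAND d

(a NAND ((c NOR b) XOR d)) NAND d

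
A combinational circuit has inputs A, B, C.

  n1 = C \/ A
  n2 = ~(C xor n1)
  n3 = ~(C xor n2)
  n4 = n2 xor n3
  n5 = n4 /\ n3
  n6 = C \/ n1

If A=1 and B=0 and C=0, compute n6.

n1 = 0 \/ 1 = 1
n6 = 0 \/ 1 = 1

1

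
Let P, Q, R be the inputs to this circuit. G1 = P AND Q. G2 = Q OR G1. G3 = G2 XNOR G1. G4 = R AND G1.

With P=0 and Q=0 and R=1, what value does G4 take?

0

G1 = 0 AND 0 = 0
G4 = 1 AND 0 = 0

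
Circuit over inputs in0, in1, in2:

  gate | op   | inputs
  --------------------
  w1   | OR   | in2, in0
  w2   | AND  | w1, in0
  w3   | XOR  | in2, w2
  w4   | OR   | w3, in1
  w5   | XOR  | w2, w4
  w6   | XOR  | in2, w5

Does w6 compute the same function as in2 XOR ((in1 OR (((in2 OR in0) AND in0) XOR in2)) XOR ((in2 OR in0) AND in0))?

w1 = in2 OR in0
w2 = w1 AND in0 = (in2 OR in0) AND in0
w3 = in2 XOR w2 = in2 XOR ((in2 OR in0) AND in0)
w4 = w3 OR in1 = (in2 XOR ((in2 OR in0) AND in0)) OR in1
w5 = w2 XOR w4 = ((in2 OR in0) AND in0) XOR ((in2 XOR ((in2 OR in0) AND in0)) OR in1)
w6 = in2 XOR w5 = in2 XOR (((in2 OR in0) AND in0) XOR ((in2 XOR ((in2 OR in0) AND in0)) OR in1))
At in0=0, in1=0, in2=0: circuit gives 0, formula gives 0.
At in0=0, in1=1, in2=0: circuit gives 1, formula gives 1.
Agrees on all 8 inputs.

Yes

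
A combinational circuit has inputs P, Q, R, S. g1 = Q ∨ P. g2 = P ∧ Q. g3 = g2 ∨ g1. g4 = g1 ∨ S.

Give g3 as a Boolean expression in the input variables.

g1 = Q ∨ P
g2 = P ∧ Q
g3 = g2 ∨ g1 = (P ∧ Q) ∨ (Q ∨ P)

(P ∧ Q) ∨ (Q ∨ P)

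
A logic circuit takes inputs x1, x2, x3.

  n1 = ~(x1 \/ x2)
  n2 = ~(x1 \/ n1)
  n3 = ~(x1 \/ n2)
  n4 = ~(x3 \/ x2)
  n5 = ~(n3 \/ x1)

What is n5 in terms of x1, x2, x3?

n1 = ~(x1 \/ x2)
n2 = ~(x1 \/ n1) = ~(x1 \/ (~(x1 \/ x2)))
n3 = ~(x1 \/ n2) = ~(x1 \/ (~(x1 \/ (~(x1 \/ x2)))))
n5 = ~(n3 \/ x1) = ~((~(x1 \/ (~(x1 \/ (~(x1 \/ x2)))))) \/ x1)

~((~(x1 \/ (~(x1 \/ (~(x1 \/ x2)))))) \/ x1)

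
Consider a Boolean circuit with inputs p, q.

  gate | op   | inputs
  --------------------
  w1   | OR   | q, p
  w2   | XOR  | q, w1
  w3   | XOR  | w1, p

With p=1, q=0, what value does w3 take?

0

w1 = 0 OR 1 = 1
w3 = 1 XOR 1 = 0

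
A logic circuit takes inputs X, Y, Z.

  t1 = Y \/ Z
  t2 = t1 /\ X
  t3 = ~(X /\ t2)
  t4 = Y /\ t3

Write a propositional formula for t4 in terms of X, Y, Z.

t1 = Y \/ Z
t2 = t1 /\ X = (Y \/ Z) /\ X
t3 = ~(X /\ t2) = ~(X /\ ((Y \/ Z) /\ X))
t4 = Y /\ t3 = Y /\ (~(X /\ ((Y \/ Z) /\ X)))

Y /\ (~(X /\ ((Y \/ Z) /\ X)))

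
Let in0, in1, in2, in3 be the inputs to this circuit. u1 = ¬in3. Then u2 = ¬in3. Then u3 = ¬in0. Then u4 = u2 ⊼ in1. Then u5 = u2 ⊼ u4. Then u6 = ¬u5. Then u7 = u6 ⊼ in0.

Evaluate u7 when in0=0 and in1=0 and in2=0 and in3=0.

u2 = ¬0 = 1
u4 = 1 ⊼ 0 = 1
u5 = 1 ⊼ 1 = 0
u6 = ¬0 = 1
u7 = 1 ⊼ 0 = 1

1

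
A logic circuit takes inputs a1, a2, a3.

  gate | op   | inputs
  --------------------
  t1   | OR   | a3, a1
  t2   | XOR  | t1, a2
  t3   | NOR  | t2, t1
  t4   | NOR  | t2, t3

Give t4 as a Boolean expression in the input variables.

t1 = a3 OR a1
t2 = t1 XOR a2 = (a3 OR a1) XOR a2
t3 = t2 NOR t1 = ((a3 OR a1) XOR a2) NOR (a3 OR a1)
t4 = t2 NOR t3 = ((a3 OR a1) XOR a2) NOR (((a3 OR a1) XOR a2) NOR (a3 OR a1))

((a3 OR a1) XOR a2) NOR (((a3 OR a1) XOR a2) NOR (a3 OR a1))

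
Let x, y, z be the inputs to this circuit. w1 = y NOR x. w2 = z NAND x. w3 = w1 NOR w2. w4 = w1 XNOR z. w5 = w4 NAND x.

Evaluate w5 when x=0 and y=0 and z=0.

1

w1 = 0 NOR 0 = 1
w4 = 1 XNOR 0 = 0
w5 = 0 NAND 0 = 1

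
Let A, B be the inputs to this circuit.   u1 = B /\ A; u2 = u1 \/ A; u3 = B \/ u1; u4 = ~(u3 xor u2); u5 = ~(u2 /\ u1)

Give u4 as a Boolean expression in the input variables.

u1 = B /\ A
u2 = u1 \/ A = (B /\ A) \/ A
u3 = B \/ u1 = B \/ (B /\ A)
u4 = ~(u3 xor u2) = ~((B \/ (B /\ A)) xor ((B /\ A) \/ A))

~((B \/ (B /\ A)) xor ((B /\ A) \/ A))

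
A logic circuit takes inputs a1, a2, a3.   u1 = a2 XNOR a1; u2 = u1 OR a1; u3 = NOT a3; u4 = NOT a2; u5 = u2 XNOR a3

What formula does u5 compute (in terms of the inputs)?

u1 = a2 XNOR a1
u2 = u1 OR a1 = (a2 XNOR a1) OR a1
u5 = u2 XNOR a3 = ((a2 XNOR a1) OR a1) XNOR a3

((a2 XNOR a1) OR a1) XNOR a3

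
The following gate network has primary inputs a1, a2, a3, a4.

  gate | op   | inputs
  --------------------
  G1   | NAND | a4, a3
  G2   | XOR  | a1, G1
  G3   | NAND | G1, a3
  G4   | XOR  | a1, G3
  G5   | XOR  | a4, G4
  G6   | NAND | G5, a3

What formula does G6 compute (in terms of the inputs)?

G1 = a4 NAND a3
G3 = G1 NAND a3 = (a4 NAND a3) NAND a3
G4 = a1 XOR G3 = a1 XOR ((a4 NAND a3) NAND a3)
G5 = a4 XOR G4 = a4 XOR (a1 XOR ((a4 NAND a3) NAND a3))
G6 = G5 NAND a3 = (a4 XOR (a1 XOR ((a4 NAND a3) NAND a3))) NAND a3

(a4 XOR (a1 XOR ((a4 NAND a3) NAND a3))) NAND a3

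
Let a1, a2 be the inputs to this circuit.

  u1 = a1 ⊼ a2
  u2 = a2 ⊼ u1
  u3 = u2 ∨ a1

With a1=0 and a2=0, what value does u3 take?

u1 = 0 ⊼ 0 = 1
u2 = 0 ⊼ 1 = 1
u3 = 1 ∨ 0 = 1

1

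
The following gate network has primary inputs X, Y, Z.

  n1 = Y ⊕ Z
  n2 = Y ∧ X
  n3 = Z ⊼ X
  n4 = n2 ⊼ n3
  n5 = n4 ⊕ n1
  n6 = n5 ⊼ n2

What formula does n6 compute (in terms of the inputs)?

n1 = Y ⊕ Z
n2 = Y ∧ X
n3 = Z ⊼ X
n4 = n2 ⊼ n3 = (Y ∧ X) ⊼ (Z ⊼ X)
n5 = n4 ⊕ n1 = ((Y ∧ X) ⊼ (Z ⊼ X)) ⊕ (Y ⊕ Z)
n6 = n5 ⊼ n2 = (((Y ∧ X) ⊼ (Z ⊼ X)) ⊕ (Y ⊕ Z)) ⊼ (Y ∧ X)

(((Y ∧ X) ⊼ (Z ⊼ X)) ⊕ (Y ⊕ Z)) ⊼ (Y ∧ X)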